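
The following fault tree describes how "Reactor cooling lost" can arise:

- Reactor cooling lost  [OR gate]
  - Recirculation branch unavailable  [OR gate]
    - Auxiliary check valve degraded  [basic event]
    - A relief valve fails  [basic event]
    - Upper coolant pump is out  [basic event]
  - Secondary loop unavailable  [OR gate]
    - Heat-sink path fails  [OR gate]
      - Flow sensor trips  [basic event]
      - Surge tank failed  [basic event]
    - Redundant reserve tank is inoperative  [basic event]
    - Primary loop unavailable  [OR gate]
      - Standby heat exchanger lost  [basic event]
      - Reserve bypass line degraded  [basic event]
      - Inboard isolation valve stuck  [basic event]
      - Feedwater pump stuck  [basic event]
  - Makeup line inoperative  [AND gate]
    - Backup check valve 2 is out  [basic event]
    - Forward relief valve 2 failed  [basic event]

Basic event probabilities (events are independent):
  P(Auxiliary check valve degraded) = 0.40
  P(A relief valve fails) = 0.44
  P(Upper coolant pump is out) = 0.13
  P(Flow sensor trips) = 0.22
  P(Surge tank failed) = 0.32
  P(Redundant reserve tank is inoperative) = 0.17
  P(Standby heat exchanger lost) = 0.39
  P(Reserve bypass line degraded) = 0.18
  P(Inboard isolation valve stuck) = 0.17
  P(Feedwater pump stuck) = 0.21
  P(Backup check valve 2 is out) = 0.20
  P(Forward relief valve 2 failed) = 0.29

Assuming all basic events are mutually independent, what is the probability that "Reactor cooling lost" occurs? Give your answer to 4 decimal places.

0.9602

P(Recirculation branch unavailable) [OR] = 1 − (1−0.40) × (1−0.44) × (1−0.13) = 0.707680
P(Heat-sink path fails) [OR] = 1 − (1−0.22) × (1−0.32) = 0.469600
P(Primary loop unavailable) [OR] = 1 − (1−0.39) × (1−0.18) × (1−0.17) × (1−0.21) = 0.672019
P(Secondary loop unavailable) [OR] = 1 − (1−0.469600) × (1−0.17) × (1−0.672019) = 0.855612
P(Makeup line inoperative) [AND] = 0.20 × 0.29 = 0.058000
P(Reactor cooling lost) [OR] = 1 − (1−0.707680) × (1−0.855612) × (1−0.058000) = 0.960241
Rounded to 4 decimal places: P(Reactor cooling lost) ≈ 0.9602.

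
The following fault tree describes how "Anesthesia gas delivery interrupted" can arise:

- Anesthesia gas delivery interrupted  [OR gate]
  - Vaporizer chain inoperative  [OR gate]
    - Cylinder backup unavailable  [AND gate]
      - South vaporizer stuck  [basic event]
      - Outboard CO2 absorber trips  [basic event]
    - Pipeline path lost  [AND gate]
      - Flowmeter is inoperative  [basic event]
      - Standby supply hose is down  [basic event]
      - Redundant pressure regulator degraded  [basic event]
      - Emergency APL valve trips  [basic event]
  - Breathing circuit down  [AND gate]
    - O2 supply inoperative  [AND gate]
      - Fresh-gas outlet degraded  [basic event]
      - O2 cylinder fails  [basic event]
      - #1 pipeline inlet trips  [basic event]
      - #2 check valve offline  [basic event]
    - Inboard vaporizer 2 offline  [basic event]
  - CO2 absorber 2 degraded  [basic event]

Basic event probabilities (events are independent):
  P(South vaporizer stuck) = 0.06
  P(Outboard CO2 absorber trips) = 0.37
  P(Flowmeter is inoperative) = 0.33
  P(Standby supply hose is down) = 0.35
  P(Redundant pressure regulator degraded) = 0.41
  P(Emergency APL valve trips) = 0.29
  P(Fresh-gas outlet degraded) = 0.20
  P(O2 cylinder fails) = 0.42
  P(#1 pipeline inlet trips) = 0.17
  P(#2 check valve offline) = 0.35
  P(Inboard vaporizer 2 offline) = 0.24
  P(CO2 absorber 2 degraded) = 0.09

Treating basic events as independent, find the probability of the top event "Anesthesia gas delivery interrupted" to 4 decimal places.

P(Cylinder backup unavailable) [AND] = 0.06 × 0.37 = 0.022200
P(Pipeline path lost) [AND] = 0.33 × 0.35 × 0.41 × 0.29 = 0.013733
P(Vaporizer chain inoperative) [OR] = 1 − (1−0.022200) × (1−0.013733) = 0.035628
P(O2 supply inoperative) [AND] = 0.20 × 0.42 × 0.17 × 0.35 = 0.004998
P(Breathing circuit down) [AND] = 0.004998 × 0.24 = 0.001200
P(Anesthesia gas delivery interrupted) [OR] = 1 − (1−0.035628) × (1−0.001200) × (1−0.09) = 0.123475
Rounded to 4 decimal places: P(Anesthesia gas delivery interrupted) ≈ 0.1235.

0.1235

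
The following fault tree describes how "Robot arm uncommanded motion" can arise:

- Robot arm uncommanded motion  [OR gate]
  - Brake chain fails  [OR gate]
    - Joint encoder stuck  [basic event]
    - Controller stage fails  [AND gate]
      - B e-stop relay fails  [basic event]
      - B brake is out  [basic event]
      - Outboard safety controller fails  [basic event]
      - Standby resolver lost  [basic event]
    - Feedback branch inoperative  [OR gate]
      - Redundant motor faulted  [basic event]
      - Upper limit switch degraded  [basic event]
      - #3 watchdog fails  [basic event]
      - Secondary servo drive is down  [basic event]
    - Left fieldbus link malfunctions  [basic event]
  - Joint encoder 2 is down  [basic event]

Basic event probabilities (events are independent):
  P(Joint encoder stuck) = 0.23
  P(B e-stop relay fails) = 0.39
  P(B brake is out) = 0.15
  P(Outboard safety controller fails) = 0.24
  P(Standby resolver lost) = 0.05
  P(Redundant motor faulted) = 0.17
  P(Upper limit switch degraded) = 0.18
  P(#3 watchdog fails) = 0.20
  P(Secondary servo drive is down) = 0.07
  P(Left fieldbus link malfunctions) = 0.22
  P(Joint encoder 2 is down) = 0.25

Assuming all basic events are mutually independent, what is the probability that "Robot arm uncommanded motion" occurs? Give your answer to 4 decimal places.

P(Controller stage fails) [AND] = 0.39 × 0.15 × 0.24 × 0.05 = 0.000702
P(Feedback branch inoperative) [OR] = 1 − (1−0.17) × (1−0.18) × (1−0.20) × (1−0.07) = 0.493634
P(Brake chain fails) [OR] = 1 − (1−0.23) × (1−0.000702) × (1−0.493634) × (1−0.22) = 0.696090
P(Robot arm uncommanded motion) [OR] = 1 − (1−0.696090) × (1−0.25) = 0.772068
Rounded to 4 decimal places: P(Robot arm uncommanded motion) ≈ 0.7721.

0.7721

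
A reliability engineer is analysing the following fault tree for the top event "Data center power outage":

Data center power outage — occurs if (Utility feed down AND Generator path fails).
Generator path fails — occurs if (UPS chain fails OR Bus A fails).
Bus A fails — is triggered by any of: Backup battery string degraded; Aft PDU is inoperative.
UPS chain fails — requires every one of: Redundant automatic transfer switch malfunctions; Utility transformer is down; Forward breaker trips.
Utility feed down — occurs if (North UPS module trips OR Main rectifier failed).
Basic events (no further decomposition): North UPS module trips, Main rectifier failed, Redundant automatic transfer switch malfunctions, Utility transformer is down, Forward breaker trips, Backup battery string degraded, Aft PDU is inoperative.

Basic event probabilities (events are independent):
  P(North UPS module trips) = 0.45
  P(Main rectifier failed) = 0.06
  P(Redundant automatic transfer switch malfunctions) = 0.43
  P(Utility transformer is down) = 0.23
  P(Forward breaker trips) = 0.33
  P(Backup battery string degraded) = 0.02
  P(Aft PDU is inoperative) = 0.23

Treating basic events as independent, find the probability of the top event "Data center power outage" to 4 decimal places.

0.1304

P(Utility feed down) [OR] = 1 − (1−0.45) × (1−0.06) = 0.483000
P(UPS chain fails) [AND] = 0.43 × 0.23 × 0.33 = 0.032637
P(Bus A fails) [OR] = 1 − (1−0.02) × (1−0.23) = 0.245400
P(Generator path fails) [OR] = 1 − (1−0.032637) × (1−0.245400) = 0.270028
P(Data center power outage) [AND] = 0.483000 × 0.270028 = 0.130424
Rounded to 4 decimal places: P(Data center power outage) ≈ 0.1304.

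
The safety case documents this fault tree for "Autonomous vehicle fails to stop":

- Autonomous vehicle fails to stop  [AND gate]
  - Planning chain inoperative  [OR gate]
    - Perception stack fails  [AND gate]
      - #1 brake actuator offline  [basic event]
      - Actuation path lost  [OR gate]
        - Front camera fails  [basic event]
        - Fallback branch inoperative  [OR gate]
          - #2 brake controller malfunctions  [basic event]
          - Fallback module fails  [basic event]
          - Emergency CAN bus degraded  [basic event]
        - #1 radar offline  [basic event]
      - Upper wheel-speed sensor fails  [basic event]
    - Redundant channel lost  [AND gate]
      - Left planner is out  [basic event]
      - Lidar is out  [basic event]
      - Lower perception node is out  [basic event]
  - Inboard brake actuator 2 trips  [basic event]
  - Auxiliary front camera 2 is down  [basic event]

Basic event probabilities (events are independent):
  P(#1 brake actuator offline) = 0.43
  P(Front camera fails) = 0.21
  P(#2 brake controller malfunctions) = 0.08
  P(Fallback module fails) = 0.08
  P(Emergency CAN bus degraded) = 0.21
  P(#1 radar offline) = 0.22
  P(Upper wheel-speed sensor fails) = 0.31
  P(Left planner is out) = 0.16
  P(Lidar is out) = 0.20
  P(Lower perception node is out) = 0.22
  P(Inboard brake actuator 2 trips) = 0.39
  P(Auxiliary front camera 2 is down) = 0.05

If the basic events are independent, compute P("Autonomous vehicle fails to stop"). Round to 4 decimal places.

0.0017

P(Fallback branch inoperative) [OR] = 1 − (1−0.08) × (1−0.08) × (1−0.21) = 0.331344
P(Actuation path lost) [OR] = 1 − (1−0.21) × (1−0.331344) × (1−0.22) = 0.587974
P(Perception stack fails) [AND] = 0.43 × 0.587974 × 0.31 = 0.078377
P(Redundant channel lost) [AND] = 0.16 × 0.20 × 0.22 = 0.007040
P(Planning chain inoperative) [OR] = 1 − (1−0.078377) × (1−0.007040) = 0.084865
P(Autonomous vehicle fails to stop) [AND] = 0.084865 × 0.39 × 0.05 = 0.001655
Rounded to 4 decimal places: P(Autonomous vehicle fails to stop) ≈ 0.0017.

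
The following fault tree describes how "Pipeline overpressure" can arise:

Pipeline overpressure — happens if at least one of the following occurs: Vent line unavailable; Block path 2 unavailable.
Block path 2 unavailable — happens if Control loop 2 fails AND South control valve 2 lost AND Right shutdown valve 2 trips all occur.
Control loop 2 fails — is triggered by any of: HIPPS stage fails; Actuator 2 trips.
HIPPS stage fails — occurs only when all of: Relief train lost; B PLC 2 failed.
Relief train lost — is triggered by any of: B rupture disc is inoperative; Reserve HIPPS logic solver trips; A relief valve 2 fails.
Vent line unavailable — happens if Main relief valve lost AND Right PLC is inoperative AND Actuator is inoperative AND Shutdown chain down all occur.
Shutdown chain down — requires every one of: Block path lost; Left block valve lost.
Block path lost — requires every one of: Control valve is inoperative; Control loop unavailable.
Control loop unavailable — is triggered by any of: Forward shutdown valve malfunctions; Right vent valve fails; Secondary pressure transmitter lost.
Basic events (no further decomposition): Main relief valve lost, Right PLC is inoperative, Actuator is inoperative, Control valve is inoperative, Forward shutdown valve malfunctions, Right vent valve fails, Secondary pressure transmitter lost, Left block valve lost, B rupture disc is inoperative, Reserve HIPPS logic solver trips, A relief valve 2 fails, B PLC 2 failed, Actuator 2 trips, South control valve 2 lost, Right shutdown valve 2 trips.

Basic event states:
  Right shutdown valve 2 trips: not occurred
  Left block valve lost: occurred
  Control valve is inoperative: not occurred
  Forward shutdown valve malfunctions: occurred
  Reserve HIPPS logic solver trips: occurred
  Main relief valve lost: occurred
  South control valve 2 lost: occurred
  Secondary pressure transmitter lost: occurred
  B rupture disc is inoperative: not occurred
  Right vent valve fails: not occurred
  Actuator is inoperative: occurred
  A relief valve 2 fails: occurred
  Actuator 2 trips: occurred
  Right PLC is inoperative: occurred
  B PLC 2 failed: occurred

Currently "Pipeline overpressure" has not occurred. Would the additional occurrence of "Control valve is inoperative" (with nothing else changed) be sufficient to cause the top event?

Yes

Counterfactual: set "Control valve is inoperative" to occurred.
Control loop unavailable [OR]: Forward shutdown valve malfunctions=occurs, Right vent valve fails=not, Secondary pressure transmitter lost=occurs → at least one input occurs → occurs.
Block path lost [AND]: Control valve is inoperative=occurs, Control loop unavailable=occurs → all inputs occur → occurs.
Shutdown chain down [AND]: Block path lost=occurs, Left block valve lost=occurs → all inputs occur → occurs.
Vent line unavailable [AND]: Main relief valve lost=occurs, Right PLC is inoperative=occurs, Actuator is inoperative=occurs, Shutdown chain down=occurs → all inputs occur → occurs.
Relief train lost [OR]: B rupture disc is inoperative=not, Reserve HIPPS logic solver trips=occurs, A relief valve 2 fails=occurs → at least one input occurs → occurs.
HIPPS stage fails [AND]: Relief train lost=occurs, B PLC 2 failed=occurs → all inputs occur → occurs.
Control loop 2 fails [OR]: HIPPS stage fails=occurs, Actuator 2 trips=occurs → at least one input occurs → occurs.
Block path 2 unavailable [AND]: Control loop 2 fails=occurs, South control valve 2 lost=occurs, Right shutdown valve 2 trips=not → not all inputs occur → does not occur.
Pipeline overpressure [OR]: Vent line unavailable=occurs, Block path 2 unavailable=not → at least one input occurs → occurs.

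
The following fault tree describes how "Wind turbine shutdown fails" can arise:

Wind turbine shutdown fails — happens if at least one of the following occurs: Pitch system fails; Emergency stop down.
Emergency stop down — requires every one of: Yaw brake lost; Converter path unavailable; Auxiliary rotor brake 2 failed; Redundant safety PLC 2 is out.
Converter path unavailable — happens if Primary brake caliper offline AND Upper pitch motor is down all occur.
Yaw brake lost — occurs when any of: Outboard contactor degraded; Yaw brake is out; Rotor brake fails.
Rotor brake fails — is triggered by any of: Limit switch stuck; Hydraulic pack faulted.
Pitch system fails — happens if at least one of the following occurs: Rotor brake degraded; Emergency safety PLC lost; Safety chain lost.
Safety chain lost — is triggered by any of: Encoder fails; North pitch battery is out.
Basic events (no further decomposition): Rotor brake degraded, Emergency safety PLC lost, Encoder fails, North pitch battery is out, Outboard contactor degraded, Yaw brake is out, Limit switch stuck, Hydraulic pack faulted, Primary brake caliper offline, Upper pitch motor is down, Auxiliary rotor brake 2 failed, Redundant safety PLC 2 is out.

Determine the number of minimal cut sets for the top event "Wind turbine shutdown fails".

Safety chain lost [OR]: union of children's cut sets → 2 cut set(s).
Pitch system fails [OR]: union of children's cut sets → 4 cut set(s).
Rotor brake fails [OR]: union of children's cut sets → 2 cut set(s).
Yaw brake lost [OR]: union of children's cut sets → 4 cut set(s).
Converter path unavailable [AND]: one cut set from each child combined → 1 × 1 = 1 cut set(s).
Emergency stop down [AND]: one cut set from each child combined → 4 × 1 × 1 × 1 = 4 cut set(s).
Wind turbine shutdown fails [OR]: union of children's cut sets → 8 cut set(s).
Minimal cut sets: {Rotor brake degraded}; {Emergency safety PLC lost}; {Encoder fails}; {North pitch battery is out}; {Auxiliary rotor brake 2 failed, Outboard contactor degraded, Primary brake caliper offline, Redundant safety PLC 2 is out, Upper pitch motor is down}; {Auxiliary rotor brake 2 failed, Primary brake caliper offline, Redundant safety PLC 2 is out, Upper pitch motor is down, Yaw brake is out}; {Auxiliary rotor brake 2 failed, Limit switch stuck, Primary brake caliper offline, Redundant safety PLC 2 is out, Upper pitch motor is down}; {Auxiliary rotor brake 2 failed, Hydraulic pack faulted, Primary brake caliper offline, Redundant safety PLC 2 is out, Upper pitch motor is down}.

8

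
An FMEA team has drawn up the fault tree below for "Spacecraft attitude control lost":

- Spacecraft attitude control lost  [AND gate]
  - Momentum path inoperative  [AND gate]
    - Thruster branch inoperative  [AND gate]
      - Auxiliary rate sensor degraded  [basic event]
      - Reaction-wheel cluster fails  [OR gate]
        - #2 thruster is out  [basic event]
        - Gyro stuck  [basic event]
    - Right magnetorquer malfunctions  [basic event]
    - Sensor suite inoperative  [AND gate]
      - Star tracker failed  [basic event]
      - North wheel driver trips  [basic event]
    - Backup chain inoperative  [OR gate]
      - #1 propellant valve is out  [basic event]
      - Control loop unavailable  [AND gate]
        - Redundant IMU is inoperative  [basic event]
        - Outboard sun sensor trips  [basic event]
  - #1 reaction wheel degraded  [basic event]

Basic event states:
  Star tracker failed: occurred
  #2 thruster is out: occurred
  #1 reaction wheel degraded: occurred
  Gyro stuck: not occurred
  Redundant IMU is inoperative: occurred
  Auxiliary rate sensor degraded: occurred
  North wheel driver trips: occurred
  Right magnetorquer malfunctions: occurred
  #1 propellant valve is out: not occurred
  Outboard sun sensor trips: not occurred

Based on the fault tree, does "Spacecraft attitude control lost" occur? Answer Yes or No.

Reaction-wheel cluster fails [OR]: #2 thruster is out=occurs, Gyro stuck=not → at least one input occurs → occurs.
Thruster branch inoperative [AND]: Auxiliary rate sensor degraded=occurs, Reaction-wheel cluster fails=occurs → all inputs occur → occurs.
Sensor suite inoperative [AND]: Star tracker failed=occurs, North wheel driver trips=occurs → all inputs occur → occurs.
Control loop unavailable [AND]: Redundant IMU is inoperative=occurs, Outboard sun sensor trips=not → not all inputs occur → does not occur.
Backup chain inoperative [OR]: #1 propellant valve is out=not, Control loop unavailable=not → no input occurs → does not occur.
Momentum path inoperative [AND]: Thruster branch inoperative=occurs, Right magnetorquer malfunctions=occurs, Sensor suite inoperative=occurs, Backup chain inoperative=not → not all inputs occur → does not occur.
Spacecraft attitude control lost [AND]: Momentum path inoperative=not, #1 reaction wheel degraded=occurs → not all inputs occur → does not occur.

No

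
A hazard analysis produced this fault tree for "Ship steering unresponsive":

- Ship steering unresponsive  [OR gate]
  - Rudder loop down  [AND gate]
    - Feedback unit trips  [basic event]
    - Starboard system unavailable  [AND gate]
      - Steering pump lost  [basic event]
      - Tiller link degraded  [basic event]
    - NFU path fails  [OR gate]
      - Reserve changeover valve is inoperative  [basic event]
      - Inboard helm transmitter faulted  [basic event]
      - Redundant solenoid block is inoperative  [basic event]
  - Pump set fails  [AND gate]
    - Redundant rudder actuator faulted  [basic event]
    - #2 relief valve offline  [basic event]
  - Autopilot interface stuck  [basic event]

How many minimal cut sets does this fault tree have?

5

Starboard system unavailable [AND]: one cut set from each child combined → 1 × 1 = 1 cut set(s).
NFU path fails [OR]: union of children's cut sets → 3 cut set(s).
Rudder loop down [AND]: one cut set from each child combined → 1 × 1 × 3 = 3 cut set(s).
Pump set fails [AND]: one cut set from each child combined → 1 × 1 = 1 cut set(s).
Ship steering unresponsive [OR]: union of children's cut sets → 5 cut set(s).
Minimal cut sets: {Feedback unit trips, Reserve changeover valve is inoperative, Steering pump lost, Tiller link degraded}; {Feedback unit trips, Inboard helm transmitter faulted, Steering pump lost, Tiller link degraded}; {Feedback unit trips, Redundant solenoid block is inoperative, Steering pump lost, Tiller link degraded}; {#2 relief valve offline, Redundant rudder actuator faulted}; {Autopilot interface stuck}.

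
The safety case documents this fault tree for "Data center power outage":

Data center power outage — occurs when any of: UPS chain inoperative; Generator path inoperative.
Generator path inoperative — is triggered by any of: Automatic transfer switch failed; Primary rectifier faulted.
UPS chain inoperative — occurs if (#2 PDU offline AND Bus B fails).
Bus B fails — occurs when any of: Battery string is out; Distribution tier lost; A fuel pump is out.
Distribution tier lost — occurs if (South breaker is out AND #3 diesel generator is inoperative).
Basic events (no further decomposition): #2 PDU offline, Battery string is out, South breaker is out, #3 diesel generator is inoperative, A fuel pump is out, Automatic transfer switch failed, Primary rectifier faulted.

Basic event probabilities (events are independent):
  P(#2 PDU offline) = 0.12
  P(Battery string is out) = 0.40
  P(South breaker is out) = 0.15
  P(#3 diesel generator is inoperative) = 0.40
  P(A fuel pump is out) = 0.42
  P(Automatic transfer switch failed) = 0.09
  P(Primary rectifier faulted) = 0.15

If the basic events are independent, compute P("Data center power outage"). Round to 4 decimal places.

P(Distribution tier lost) [AND] = 0.15 × 0.40 = 0.060000
P(Bus B fails) [OR] = 1 − (1−0.40) × (1−0.060000) × (1−0.42) = 0.672880
P(UPS chain inoperative) [AND] = 0.12 × 0.672880 = 0.080746
P(Generator path inoperative) [OR] = 1 − (1−0.09) × (1−0.15) = 0.226500
P(Data center power outage) [OR] = 1 − (1−0.080746) × (1−0.226500) = 0.288957
Rounded to 4 decimal places: P(Data center power outage) ≈ 0.2890.

0.2890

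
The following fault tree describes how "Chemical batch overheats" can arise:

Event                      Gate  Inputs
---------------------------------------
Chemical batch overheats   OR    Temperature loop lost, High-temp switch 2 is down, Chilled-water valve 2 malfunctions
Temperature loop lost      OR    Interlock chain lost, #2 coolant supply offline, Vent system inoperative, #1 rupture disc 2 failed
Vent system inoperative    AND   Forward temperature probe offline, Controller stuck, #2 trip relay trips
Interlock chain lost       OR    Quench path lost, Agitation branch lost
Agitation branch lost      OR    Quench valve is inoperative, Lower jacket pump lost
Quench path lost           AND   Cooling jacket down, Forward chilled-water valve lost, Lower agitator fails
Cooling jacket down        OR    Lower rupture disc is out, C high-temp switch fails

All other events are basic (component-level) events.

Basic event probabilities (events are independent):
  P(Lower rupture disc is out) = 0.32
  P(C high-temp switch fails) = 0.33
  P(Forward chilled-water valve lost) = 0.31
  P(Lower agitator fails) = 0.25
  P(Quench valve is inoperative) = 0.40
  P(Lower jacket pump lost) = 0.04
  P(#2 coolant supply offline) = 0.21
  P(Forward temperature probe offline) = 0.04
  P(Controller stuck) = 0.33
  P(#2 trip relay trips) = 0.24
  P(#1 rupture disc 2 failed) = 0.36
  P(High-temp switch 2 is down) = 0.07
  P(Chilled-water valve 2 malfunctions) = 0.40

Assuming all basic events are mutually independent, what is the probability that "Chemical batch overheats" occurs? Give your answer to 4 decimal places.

0.8448

P(Cooling jacket down) [OR] = 1 − (1−0.32) × (1−0.33) = 0.544400
P(Quench path lost) [AND] = 0.544400 × 0.31 × 0.25 = 0.042191
P(Agitation branch lost) [OR] = 1 − (1−0.40) × (1−0.04) = 0.424000
P(Interlock chain lost) [OR] = 1 − (1−0.042191) × (1−0.424000) = 0.448302
P(Vent system inoperative) [AND] = 0.04 × 0.33 × 0.24 = 0.003168
P(Temperature loop lost) [OR] = 1 − (1−0.448302) × (1−0.21) × (1−0.003168) × (1−0.36) = 0.721945
P(Chemical batch overheats) [OR] = 1 − (1−0.721945) × (1−0.07) × (1−0.40) = 0.844845
Rounded to 4 decimal places: P(Chemical batch overheats) ≈ 0.8448.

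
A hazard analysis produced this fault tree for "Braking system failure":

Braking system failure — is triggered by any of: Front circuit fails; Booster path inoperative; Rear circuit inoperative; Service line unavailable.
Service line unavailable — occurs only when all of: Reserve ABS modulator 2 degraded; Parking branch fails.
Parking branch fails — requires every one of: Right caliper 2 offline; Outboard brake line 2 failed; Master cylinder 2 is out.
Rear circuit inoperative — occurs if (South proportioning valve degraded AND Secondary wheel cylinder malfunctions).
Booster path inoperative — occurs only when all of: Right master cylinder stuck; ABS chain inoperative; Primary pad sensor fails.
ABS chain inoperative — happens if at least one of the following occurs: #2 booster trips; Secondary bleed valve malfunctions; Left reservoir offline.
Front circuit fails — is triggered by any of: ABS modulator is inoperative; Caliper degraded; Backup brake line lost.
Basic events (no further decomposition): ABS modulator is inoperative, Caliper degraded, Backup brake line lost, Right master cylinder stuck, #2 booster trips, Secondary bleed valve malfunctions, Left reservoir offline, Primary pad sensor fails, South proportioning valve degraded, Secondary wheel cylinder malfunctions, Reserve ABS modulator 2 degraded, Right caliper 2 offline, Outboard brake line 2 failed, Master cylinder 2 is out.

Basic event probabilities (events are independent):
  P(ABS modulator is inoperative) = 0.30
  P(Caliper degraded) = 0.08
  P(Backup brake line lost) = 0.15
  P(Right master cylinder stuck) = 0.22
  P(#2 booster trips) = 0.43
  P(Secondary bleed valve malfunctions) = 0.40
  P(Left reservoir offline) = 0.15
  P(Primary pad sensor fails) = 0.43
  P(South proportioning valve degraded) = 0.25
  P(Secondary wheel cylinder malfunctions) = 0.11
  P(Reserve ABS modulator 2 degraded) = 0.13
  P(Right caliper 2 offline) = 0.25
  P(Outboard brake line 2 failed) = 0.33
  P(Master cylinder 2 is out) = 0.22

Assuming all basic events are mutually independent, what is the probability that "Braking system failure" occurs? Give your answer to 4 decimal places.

P(Front circuit fails) [OR] = 1 − (1−0.30) × (1−0.08) × (1−0.15) = 0.452600
P(ABS chain inoperative) [OR] = 1 − (1−0.43) × (1−0.40) × (1−0.15) = 0.709300
P(Booster path inoperative) [AND] = 0.22 × 0.709300 × 0.43 = 0.067100
P(Rear circuit inoperative) [AND] = 0.25 × 0.11 = 0.027500
P(Parking branch fails) [AND] = 0.25 × 0.33 × 0.22 = 0.018150
P(Service line unavailable) [AND] = 0.13 × 0.018150 = 0.002360
P(Braking system failure) [OR] = 1 − (1−0.452600) × (1−0.067100) × (1−0.027500) × (1−0.002360) = 0.504546
Rounded to 4 decimal places: P(Braking system failure) ≈ 0.5045.

0.5045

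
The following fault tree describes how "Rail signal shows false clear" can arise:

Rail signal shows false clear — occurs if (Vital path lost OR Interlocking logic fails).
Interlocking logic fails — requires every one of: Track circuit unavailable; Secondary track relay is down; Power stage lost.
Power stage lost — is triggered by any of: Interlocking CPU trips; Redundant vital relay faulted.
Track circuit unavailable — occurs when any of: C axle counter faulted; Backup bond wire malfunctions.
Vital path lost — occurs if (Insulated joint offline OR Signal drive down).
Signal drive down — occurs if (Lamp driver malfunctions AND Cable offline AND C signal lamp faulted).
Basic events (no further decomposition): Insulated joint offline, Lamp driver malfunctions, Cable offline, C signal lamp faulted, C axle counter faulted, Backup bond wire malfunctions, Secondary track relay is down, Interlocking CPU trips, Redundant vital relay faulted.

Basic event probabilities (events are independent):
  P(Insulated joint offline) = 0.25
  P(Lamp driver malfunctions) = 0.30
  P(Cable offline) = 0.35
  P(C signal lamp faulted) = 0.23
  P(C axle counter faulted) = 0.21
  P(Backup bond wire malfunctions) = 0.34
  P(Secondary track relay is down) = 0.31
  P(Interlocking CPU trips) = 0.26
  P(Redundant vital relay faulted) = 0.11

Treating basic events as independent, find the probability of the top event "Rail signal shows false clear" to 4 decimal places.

P(Signal drive down) [AND] = 0.30 × 0.35 × 0.23 = 0.024150
P(Vital path lost) [OR] = 1 − (1−0.25) × (1−0.024150) = 0.268113
P(Track circuit unavailable) [OR] = 1 − (1−0.21) × (1−0.34) = 0.478600
P(Power stage lost) [OR] = 1 − (1−0.26) × (1−0.11) = 0.341400
P(Interlocking logic fails) [AND] = 0.478600 × 0.31 × 0.341400 = 0.050652
P(Rail signal shows false clear) [OR] = 1 − (1−0.268113) × (1−0.050652) = 0.305185
Rounded to 4 decimal places: P(Rail signal shows false clear) ≈ 0.3052.

0.3052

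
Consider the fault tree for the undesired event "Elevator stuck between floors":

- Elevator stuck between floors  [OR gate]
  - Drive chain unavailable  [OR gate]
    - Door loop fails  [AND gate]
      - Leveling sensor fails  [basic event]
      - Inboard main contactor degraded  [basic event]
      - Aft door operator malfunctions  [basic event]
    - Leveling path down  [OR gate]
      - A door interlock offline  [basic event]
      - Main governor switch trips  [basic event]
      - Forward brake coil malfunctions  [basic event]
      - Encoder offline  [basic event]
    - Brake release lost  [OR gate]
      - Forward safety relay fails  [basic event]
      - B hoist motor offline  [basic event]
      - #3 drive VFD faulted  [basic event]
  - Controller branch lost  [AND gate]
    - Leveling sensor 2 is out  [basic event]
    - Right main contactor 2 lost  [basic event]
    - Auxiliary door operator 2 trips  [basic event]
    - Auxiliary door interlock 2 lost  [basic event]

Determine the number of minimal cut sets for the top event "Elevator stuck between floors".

Door loop fails [AND]: one cut set from each child combined → 1 × 1 × 1 = 1 cut set(s).
Leveling path down [OR]: union of children's cut sets → 4 cut set(s).
Brake release lost [OR]: union of children's cut sets → 3 cut set(s).
Drive chain unavailable [OR]: union of children's cut sets → 8 cut set(s).
Controller branch lost [AND]: one cut set from each child combined → 1 × 1 × 1 × 1 = 1 cut set(s).
Elevator stuck between floors [OR]: union of children's cut sets → 9 cut set(s).
Minimal cut sets: {Aft door operator malfunctions, Inboard main contactor degraded, Leveling sensor fails}; {A door interlock offline}; {Main governor switch trips}; {Forward brake coil malfunctions}; {Encoder offline}; {Forward safety relay fails}; {B hoist motor offline}; {#3 drive VFD faulted}; {Auxiliary door interlock 2 lost, Auxiliary door operator 2 trips, Leveling sensor 2 is out, Right main contactor 2 lost}.

9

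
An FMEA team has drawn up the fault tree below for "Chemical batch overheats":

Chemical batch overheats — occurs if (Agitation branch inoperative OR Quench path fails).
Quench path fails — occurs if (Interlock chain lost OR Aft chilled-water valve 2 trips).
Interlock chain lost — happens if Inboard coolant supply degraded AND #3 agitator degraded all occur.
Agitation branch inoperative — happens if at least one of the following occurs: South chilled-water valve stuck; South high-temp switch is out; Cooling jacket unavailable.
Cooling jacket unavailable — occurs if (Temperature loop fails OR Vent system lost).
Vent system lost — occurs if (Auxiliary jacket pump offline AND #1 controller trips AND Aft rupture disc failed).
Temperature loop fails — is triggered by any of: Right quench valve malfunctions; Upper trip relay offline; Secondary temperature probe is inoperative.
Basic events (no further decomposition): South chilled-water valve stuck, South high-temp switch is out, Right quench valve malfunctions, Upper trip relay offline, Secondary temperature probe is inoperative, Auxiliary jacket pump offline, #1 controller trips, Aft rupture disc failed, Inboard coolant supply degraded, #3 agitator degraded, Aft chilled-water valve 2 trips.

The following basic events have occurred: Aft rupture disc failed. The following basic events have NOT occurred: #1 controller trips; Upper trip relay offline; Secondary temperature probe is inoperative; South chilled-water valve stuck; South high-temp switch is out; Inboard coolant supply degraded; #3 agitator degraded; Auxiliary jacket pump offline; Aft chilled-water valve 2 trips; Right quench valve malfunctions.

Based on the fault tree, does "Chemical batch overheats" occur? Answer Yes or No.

Temperature loop fails [OR]: Right quench valve malfunctions=not, Upper trip relay offline=not, Secondary temperature probe is inoperative=not → no input occurs → does not occur.
Vent system lost [AND]: Auxiliary jacket pump offline=not, #1 controller trips=not, Aft rupture disc failed=occurs → not all inputs occur → does not occur.
Cooling jacket unavailable [OR]: Temperature loop fails=not, Vent system lost=not → no input occurs → does not occur.
Agitation branch inoperative [OR]: South chilled-water valve stuck=not, South high-temp switch is out=not, Cooling jacket unavailable=not → no input occurs → does not occur.
Interlock chain lost [AND]: Inboard coolant supply degraded=not, #3 agitator degraded=not → not all inputs occur → does not occur.
Quench path fails [OR]: Interlock chain lost=not, Aft chilled-water valve 2 trips=not → no input occurs → does not occur.
Chemical batch overheats [OR]: Agitation branch inoperative=not, Quench path fails=not → no input occurs → does not occur.

No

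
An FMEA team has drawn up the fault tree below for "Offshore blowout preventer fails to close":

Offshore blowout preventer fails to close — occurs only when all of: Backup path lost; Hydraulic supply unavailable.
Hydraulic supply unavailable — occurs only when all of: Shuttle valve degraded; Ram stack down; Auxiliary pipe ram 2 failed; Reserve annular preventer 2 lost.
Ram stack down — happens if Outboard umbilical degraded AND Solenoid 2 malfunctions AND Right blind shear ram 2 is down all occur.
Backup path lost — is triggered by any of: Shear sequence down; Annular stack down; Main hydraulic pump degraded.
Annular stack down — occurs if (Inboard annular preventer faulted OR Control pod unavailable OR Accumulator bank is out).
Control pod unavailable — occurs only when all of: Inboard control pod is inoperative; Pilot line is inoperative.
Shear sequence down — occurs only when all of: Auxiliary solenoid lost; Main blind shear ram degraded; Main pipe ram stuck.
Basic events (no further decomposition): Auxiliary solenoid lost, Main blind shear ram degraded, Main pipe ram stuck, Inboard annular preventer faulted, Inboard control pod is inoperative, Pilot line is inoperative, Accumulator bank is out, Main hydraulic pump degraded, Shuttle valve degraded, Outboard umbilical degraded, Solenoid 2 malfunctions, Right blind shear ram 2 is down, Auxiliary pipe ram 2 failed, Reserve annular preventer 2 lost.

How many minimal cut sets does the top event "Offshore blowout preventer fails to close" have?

5

Shear sequence down [AND]: one cut set from each child combined → 1 × 1 × 1 = 1 cut set(s).
Control pod unavailable [AND]: one cut set from each child combined → 1 × 1 = 1 cut set(s).
Annular stack down [OR]: union of children's cut sets → 3 cut set(s).
Backup path lost [OR]: union of children's cut sets → 5 cut set(s).
Ram stack down [AND]: one cut set from each child combined → 1 × 1 × 1 = 1 cut set(s).
Hydraulic supply unavailable [AND]: one cut set from each child combined → 1 × 1 × 1 × 1 = 1 cut set(s).
Offshore blowout preventer fails to close [AND]: one cut set from each child combined → 5 × 1 = 5 cut set(s).
Minimal cut sets: {Auxiliary pipe ram 2 failed, Auxiliary solenoid lost, Main blind shear ram degraded, Main pipe ram stuck, Outboard umbilical degraded, Reserve annular preventer 2 lost, Right blind shear ram 2 is down, Shuttle valve degraded, Solenoid 2 malfunctions}; {Auxiliary pipe ram 2 failed, Inboard annular preventer faulted, Outboard umbilical degraded, Reserve annular preventer 2 lost, Right blind shear ram 2 is down, Shuttle valve degraded, Solenoid 2 malfunctions}; {Auxiliary pipe ram 2 failed, Inboard control pod is inoperative, Outboard umbilical degraded, Pilot line is inoperative, Reserve annular preventer 2 lost, Right blind shear ram 2 is down, Shuttle valve degraded, Solenoid 2 malfunctions}; {Accumulator bank is out, Auxiliary pipe ram 2 failed, Outboard umbilical degraded, Reserve annular preventer 2 lost, Right blind shear ram 2 is down, Shuttle valve degraded, Solenoid 2 malfunctions}; {Auxiliary pipe ram 2 failed, Main hydraulic pump degraded, Outboard umbilical degraded, Reserve annular preventer 2 lost, Right blind shear ram 2 is down, Shuttle valve degraded, Solenoid 2 malfunctions}.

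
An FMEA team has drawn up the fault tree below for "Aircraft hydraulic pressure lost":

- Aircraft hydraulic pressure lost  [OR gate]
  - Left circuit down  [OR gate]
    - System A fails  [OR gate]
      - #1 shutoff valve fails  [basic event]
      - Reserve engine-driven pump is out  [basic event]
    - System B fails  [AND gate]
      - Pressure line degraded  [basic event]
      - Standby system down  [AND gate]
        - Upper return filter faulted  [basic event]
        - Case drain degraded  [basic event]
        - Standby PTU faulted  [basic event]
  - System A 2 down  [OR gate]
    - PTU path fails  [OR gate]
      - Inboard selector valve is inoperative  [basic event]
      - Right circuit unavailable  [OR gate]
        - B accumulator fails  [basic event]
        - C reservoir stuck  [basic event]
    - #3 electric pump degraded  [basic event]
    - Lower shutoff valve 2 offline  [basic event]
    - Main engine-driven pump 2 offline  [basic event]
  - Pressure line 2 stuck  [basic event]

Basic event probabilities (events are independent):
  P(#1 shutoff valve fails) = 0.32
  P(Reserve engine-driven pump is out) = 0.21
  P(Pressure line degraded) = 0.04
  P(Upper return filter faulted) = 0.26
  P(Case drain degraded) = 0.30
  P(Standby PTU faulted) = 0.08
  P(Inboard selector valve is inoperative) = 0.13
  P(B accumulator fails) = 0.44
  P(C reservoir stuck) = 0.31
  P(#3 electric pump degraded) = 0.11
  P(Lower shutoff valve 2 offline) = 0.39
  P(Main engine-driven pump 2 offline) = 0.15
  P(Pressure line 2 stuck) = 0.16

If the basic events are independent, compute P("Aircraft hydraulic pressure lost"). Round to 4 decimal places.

P(System A fails) [OR] = 1 − (1−0.32) × (1−0.21) = 0.462800
P(Standby system down) [AND] = 0.26 × 0.30 × 0.08 = 0.006240
P(System B fails) [AND] = 0.04 × 0.006240 = 0.000250
P(Left circuit down) [OR] = 1 − (1−0.462800) × (1−0.000250) = 0.462934
P(Right circuit unavailable) [OR] = 1 − (1−0.44) × (1−0.31) = 0.613600
P(PTU path fails) [OR] = 1 − (1−0.13) × (1−0.613600) = 0.663832
P(System A 2 down) [OR] = 1 − (1−0.663832) × (1−0.11) × (1−0.39) × (1−0.15) = 0.844870
P(Aircraft hydraulic pressure lost) [OR] = 1 − (1−0.462934) × (1−0.844870) × (1−0.16) = 0.930015
Rounded to 4 decimal places: P(Aircraft hydraulic pressure lost) ≈ 0.9300.

0.9300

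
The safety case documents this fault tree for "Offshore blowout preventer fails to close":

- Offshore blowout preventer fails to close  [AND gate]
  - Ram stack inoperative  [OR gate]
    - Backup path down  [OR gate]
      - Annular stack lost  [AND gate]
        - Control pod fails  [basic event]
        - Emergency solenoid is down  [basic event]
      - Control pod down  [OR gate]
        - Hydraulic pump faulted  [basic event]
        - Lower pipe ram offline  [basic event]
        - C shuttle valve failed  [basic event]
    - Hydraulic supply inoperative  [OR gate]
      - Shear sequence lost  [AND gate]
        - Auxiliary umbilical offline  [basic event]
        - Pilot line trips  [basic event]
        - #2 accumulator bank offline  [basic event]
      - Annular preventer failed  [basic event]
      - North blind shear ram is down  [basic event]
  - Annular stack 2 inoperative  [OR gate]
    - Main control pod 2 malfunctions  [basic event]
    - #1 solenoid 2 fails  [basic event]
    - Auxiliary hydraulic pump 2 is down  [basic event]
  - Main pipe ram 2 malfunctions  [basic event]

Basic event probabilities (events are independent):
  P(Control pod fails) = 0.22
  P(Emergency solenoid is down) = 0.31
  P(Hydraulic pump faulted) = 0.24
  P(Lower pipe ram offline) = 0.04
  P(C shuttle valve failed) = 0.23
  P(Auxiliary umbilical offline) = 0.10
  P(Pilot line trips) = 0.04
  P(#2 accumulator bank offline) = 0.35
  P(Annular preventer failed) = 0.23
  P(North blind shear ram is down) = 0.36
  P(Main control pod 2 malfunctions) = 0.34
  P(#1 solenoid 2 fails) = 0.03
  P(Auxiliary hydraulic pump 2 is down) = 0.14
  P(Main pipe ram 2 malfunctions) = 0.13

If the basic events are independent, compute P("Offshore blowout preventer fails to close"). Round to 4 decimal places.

0.0434

P(Annular stack lost) [AND] = 0.22 × 0.31 = 0.068200
P(Control pod down) [OR] = 1 − (1−0.24) × (1−0.04) × (1−0.23) = 0.438208
P(Backup path down) [OR] = 1 − (1−0.068200) × (1−0.438208) = 0.476522
P(Shear sequence lost) [AND] = 0.10 × 0.04 × 0.35 = 0.001400
P(Hydraulic supply inoperative) [OR] = 1 − (1−0.001400) × (1−0.23) × (1−0.36) = 0.507890
P(Ram stack inoperative) [OR] = 1 − (1−0.476522) × (1−0.507890) = 0.742391
P(Annular stack 2 inoperative) [OR] = 1 − (1−0.34) × (1−0.03) × (1−0.14) = 0.449428
P(Offshore blowout preventer fails to close) [AND] = 0.742391 × 0.449428 × 0.13 = 0.043375
Rounded to 4 decimal places: P(Offshore blowout preventer fails to close) ≈ 0.0434.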